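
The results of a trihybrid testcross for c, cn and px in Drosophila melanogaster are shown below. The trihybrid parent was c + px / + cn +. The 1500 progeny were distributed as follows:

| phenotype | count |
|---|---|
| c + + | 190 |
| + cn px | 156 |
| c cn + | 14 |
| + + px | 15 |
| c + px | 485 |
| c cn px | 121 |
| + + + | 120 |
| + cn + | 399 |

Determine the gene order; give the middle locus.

c

The two rarest classes, + + px and c cn +, are the double crossovers. Comparing them with the parentals, only the c allele has switched, so c is the middle locus and the order is cn – c – px.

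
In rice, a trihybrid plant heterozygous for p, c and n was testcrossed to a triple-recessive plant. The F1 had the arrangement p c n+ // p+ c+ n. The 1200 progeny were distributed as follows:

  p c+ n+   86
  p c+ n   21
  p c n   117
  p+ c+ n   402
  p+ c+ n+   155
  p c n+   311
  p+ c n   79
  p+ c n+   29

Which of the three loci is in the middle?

p

The two rarest classes, p+ c n+ and p c+ n, are the double crossovers. Comparing them with the parentals, only the p allele has switched, so p is the middle locus and the order is c – p – n.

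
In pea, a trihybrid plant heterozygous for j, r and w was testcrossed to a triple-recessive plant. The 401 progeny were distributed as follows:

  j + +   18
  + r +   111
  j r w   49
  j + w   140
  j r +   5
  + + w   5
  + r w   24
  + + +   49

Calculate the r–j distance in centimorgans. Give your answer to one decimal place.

26.9 centimorgans

The two most frequent reciprocal classes, + r + and j + w, are the parental types, so the F1 was + r + / j + w.
The two rarest classes, j r + and + + w, are the double crossovers. Comparing them with the parentals, only the j allele has switched, so j is the middle locus and the order is r – j – w.
Crossovers in the r–j interval produce the single-crossover classes + + + and j r w (49 + 49 = 98) plus the double crossovers (10).
RF(r–j) = (98 + 10) / 401 = 108/401 = 0.2693 → 26.9 centimorgans.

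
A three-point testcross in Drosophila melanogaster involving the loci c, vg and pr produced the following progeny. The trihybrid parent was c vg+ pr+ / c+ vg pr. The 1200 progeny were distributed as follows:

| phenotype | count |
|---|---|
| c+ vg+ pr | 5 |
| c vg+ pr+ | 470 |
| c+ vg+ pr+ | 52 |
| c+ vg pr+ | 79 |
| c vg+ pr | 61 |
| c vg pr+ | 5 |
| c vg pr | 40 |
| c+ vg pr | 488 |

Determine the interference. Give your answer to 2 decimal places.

The two rarest classes, c vg pr+ and c+ vg+ pr, are the double crossovers. Comparing them with the parentals, only the vg allele has switched, so vg is the middle locus and the order is pr – vg – c.
pr–vg: (140 + 10)/1200 = 0.1250; vg–c: (92 + 10)/1200 = 0.0850.
Expected DCO frequency = 0.1250 × 0.0850 ≈ 0.01063; observed = 10/1200 ≈ 0.00833.
Coefficient of coincidence = 0.00833/0.01063 ≈ 0.78; interference = 1 − 0.78 = 0.22.

0.22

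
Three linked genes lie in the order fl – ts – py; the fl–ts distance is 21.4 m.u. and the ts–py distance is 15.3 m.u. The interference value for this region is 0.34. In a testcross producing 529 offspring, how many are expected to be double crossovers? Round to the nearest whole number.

Map distances give recombination frequencies of 0.214 and 0.153 for the two intervals.
With interference 0.34 (so coincidence = 0.66), expected double-crossover frequency = 0.214 × 0.153 × 0.66 = 0.02161.
Expected number = 0.02161 × 529 = 11.43 ≈ 11.

11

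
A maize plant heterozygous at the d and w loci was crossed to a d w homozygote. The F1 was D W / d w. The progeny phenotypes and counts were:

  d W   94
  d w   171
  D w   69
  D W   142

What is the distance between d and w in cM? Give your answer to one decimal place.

The recombinant classes are D w and d W: 69 + 94 = 163.
Recombination frequency = 163/476 = 0.3424 ≈ 34.2%, i.e. 34.2 cM.

34.2 cM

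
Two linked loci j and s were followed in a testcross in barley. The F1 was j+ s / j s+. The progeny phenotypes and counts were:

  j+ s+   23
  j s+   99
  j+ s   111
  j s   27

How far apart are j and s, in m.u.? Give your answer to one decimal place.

The recombinant classes are j+ s+ and j s: 23 + 27 = 50.
Recombination frequency = 50/260 = 0.1923 ≈ 19.2%, i.e. 19.2 m.u.

19.2 m.u.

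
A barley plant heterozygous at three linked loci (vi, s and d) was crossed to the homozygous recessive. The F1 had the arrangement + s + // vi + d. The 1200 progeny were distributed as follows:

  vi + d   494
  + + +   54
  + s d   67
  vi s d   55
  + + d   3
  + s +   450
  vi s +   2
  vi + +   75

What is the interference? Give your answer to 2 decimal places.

The two rarest classes, vi s + and + + d, are the double crossovers. Comparing them with the parentals, only the vi allele has switched, so vi is the middle locus and the order is d – vi – s.
d–vi: (142 + 5)/1200 = 0.1225; vi–s: (109 + 5)/1200 = 0.0950.
Expected DCO frequency = 0.1225 × 0.0950 ≈ 0.01164; observed = 5/1200 ≈ 0.00417.
Coefficient of coincidence = 0.00417/0.01164 ≈ 0.36; interference = 1 − 0.36 = 0.64.

0.64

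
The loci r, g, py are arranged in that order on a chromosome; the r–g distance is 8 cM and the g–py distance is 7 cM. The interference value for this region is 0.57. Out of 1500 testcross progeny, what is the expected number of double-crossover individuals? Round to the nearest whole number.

4

Map distances give recombination frequencies of 0.080 and 0.070 for the two intervals.
With interference 0.57 (so coincidence = 0.43), expected double-crossover frequency = 0.080 × 0.070 × 0.43 = 0.00241.
Expected number = 0.00241 × 1500 = 3.61 ≈ 4.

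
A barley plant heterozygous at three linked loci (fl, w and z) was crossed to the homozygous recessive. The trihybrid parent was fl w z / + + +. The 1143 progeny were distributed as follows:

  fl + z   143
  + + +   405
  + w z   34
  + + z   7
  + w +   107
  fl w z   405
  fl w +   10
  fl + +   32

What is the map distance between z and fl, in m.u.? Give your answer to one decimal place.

7.3 m.u.

The two rarest classes, fl w + and + + z, are the double crossovers. Comparing them with the parentals, only the z allele has switched, so z is the middle locus and the order is w – z – fl.
Crossovers in the z–fl interval produce the single-crossover classes + w z and fl + + (34 + 32 = 66) plus the double crossovers (17).
RF(z–fl) = (66 + 17) / 1143 = 83/1143 = 0.0726 → 7.3 m.u.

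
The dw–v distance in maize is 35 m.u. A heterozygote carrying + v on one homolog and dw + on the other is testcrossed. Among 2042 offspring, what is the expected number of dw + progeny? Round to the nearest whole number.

664

A map distance of 35 m.u. corresponds to a recombination frequency of 0.350.
The F1 is + v / dw +, so dw + is a parental gamete class with expected frequency (1 − r)/2 = 0.650/2 = 0.3250.
Expected number = 0.3250 × 2042 = 663.65 ≈ 664.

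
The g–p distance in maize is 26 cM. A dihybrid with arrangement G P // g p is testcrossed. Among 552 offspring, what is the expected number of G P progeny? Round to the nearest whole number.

204

A map distance of 26 cM corresponds to a recombination frequency of 0.260.
The F1 is G P / g p, so G P is a parental gamete class with expected frequency (1 − r)/2 = 0.740/2 = 0.3700.
Expected number = 0.3700 × 552 = 204.24 ≈ 204.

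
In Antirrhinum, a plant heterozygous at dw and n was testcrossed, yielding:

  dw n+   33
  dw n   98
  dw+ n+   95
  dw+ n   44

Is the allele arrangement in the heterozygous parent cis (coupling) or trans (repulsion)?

cis

The two most frequent classes are dw+ n+ (95) and dw n (98); these are the parental (non-recombinant) types.
So the F1 carried dw+ n+ on one chromosome and dw n on the other — the recessive alleles are on the same chromosome (cis / coupling).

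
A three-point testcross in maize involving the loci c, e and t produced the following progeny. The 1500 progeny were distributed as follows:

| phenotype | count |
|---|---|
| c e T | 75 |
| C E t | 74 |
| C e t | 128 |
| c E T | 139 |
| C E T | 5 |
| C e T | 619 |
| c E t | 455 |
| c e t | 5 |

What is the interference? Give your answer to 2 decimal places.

The two most frequent reciprocal classes, c E t and C e T, are the parental types, so the F1 was c E t / C e T.
The two rarest classes, c e t and C E T, are the double crossovers. Comparing them with the parentals, only the e allele has switched, so e is the middle locus and the order is t – e – c.
t–e: (267 + 10)/1500 = 0.1847; e–c: (149 + 10)/1500 = 0.1060.
Expected DCO frequency = 0.1847 × 0.1060 ≈ 0.01958; observed = 10/1500 ≈ 0.00667.
Coefficient of coincidence = 0.00667/0.01958 ≈ 0.34; interference = 1 − 0.34 = 0.66.

0.66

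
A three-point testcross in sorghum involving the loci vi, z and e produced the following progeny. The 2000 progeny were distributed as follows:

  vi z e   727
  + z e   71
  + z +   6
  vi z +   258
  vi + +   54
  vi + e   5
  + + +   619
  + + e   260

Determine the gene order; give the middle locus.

The two most frequent reciprocal classes, vi z e and + + +, are the parental types, so the F1 was vi z e / + + +.
The two rarest classes, vi + e and + z +, are the double crossovers. Comparing them with the parentals, only the z allele has switched, so z is the middle locus and the order is e – z – vi.

z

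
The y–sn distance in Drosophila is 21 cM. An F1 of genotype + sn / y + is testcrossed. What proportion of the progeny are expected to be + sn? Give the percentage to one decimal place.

39.5%

A map distance of 21 cM corresponds to a recombination frequency of 0.210.
The F1 is + sn / y +, so + sn is a parental gamete class with expected frequency (1 − r)/2 = 0.790/2 = 0.3950.
That is 0.3950 = 39.5% of the progeny.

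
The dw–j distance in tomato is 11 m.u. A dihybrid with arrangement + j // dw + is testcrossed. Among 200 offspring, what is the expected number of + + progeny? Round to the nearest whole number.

11

A map distance of 11 m.u. corresponds to a recombination frequency of 0.110.
The F1 is + j / dw +, so + + is a recombinant gamete class with expected frequency r/2 = 0.110/2 = 0.0550.
Expected number = 0.0550 × 200 = 11.00 ≈ 11.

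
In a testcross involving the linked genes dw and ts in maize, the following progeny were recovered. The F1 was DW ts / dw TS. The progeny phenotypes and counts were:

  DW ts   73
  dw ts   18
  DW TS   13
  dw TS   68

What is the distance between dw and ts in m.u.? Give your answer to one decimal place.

18.0 m.u.

The recombinant classes are DW TS and dw ts: 13 + 18 = 31.
Recombination frequency = 31/172 = 0.1802 ≈ 18.0%, i.e. 18.0 m.u.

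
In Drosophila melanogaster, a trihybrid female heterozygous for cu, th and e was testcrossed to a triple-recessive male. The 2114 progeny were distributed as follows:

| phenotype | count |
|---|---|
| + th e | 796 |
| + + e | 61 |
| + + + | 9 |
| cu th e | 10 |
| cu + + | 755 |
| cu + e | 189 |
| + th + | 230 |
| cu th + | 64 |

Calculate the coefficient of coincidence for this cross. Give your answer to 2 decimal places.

0.64

The two most frequent reciprocal classes, + th e and cu + +, are the parental types, so the F1 was + th e / cu + +.
The two rarest classes, cu th e and + + +, are the double crossovers. Comparing them with the parentals, only the cu allele has switched, so cu is the middle locus and the order is e – cu – th.
e–cu: (419 + 19)/2114 = 0.2072; cu–th: (125 + 19)/2114 = 0.0681.
Expected DCO frequency = 0.2072 × 0.0681 ≈ 0.01411; observed = 19/2114 ≈ 0.00899.
Coefficient of coincidence = 0.00899/0.01411 ≈ 0.64.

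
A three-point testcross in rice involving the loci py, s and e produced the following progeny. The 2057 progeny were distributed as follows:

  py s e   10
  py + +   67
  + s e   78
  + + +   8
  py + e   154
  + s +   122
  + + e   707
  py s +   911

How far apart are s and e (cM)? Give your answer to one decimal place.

The two most frequent reciprocal classes, + + e and py s +, are the parental types, so the F1 was + + e / py s +.
The two rarest classes, + + + and py s e, are the double crossovers. Comparing them with the parentals, only the e allele has switched, so e is the middle locus and the order is py – e – s.
Crossovers in the e–s interval produce the single-crossover classes + s e and py + + (78 + 67 = 145) plus the double crossovers (18).
RF(e–s) = (145 + 18) / 2057 = 163/2057 = 0.0792 → 7.9 cM.

7.9 cM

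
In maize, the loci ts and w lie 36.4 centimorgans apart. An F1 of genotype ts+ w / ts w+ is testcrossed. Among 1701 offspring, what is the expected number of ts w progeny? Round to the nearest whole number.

310

A map distance of 36.4 centimorgans corresponds to a recombination frequency of 0.364.
The F1 is ts+ w / ts w+, so ts w is a recombinant gamete class with expected frequency r/2 = 0.364/2 = 0.1820.
Expected number = 0.1820 × 1701 = 309.58 ≈ 310.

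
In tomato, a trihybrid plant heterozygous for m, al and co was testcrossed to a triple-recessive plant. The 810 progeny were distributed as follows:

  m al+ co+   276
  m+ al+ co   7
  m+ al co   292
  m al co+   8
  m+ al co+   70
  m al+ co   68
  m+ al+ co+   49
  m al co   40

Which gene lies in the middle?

al

The two most frequent reciprocal classes, m+ al co and m al+ co+, are the parental types, so the F1 was m+ al co / m al+ co+.
The two rarest classes, m+ al+ co and m al co+, are the double crossovers. Comparing them with the parentals, only the al allele has switched, so al is the middle locus and the order is m – al – co.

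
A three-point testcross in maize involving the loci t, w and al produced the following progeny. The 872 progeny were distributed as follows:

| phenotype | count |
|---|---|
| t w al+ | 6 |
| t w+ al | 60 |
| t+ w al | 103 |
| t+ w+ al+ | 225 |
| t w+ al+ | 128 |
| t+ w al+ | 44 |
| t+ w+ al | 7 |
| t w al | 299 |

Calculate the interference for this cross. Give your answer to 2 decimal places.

0.60

The two most frequent reciprocal classes, t+ w+ al+ and t w al, are the parental types, so the F1 was t+ w+ al+ / t w al.
The two rarest classes, t+ w+ al and t w al+, are the double crossovers. Comparing them with the parentals, only the al allele has switched, so al is the middle locus and the order is w – al – t.
w–al: (104 + 13)/872 = 0.1342; al–t: (231 + 13)/872 = 0.2798.
Expected DCO frequency = 0.1342 × 0.2798 ≈ 0.03755; observed = 13/872 ≈ 0.01491.
Coefficient of coincidence = 0.01491/0.03755 ≈ 0.40; interference = 1 − 0.40 = 0.60.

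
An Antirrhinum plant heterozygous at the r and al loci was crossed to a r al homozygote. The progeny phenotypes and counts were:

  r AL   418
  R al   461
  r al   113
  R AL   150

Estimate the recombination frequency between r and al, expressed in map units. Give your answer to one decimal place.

The two most frequent classes, R al (461) and r AL (418), are the parental types, so the F1 was R al / r AL.
The recombinant classes are R AL and r al: 150 + 113 = 263.
Recombination frequency = 263/1142 = 0.2303 ≈ 23.0%, i.e. 23.0 map units.

23.0 map units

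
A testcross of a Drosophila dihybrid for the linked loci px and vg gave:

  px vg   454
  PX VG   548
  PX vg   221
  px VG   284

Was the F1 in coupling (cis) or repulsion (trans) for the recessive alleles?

cis

The two most frequent classes are PX VG (548) and px vg (454); these are the parental (non-recombinant) types.
So the F1 carried PX VG on one chromosome and px vg on the other — the recessive alleles are on the same chromosome (cis / coupling).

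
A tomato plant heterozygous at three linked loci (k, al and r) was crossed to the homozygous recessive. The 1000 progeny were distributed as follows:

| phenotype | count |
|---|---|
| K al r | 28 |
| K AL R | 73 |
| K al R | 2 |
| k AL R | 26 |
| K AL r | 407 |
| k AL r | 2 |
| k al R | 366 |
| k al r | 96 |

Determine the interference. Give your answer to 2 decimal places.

The two most frequent reciprocal classes, k al R and K AL r, are the parental types, so the F1 was k al R / K AL r.
The two rarest classes, K al R and k AL r, are the double crossovers. Comparing them with the parentals, only the k allele has switched, so k is the middle locus and the order is r – k – al.
r–k: (169 + 4)/1000 = 0.1730; k–al: (54 + 4)/1000 = 0.0580.
Expected DCO frequency = 0.1730 × 0.0580 ≈ 0.01003; observed = 4/1000 ≈ 0.00400.
Coefficient of coincidence = 0.00400/0.01003 ≈ 0.40; interference = 1 − 0.40 = 0.60.

0.60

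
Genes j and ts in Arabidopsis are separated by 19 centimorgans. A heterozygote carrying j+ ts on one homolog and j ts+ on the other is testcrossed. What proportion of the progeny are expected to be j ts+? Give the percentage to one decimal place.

40.5%

A map distance of 19 centimorgans corresponds to a recombination frequency of 0.190.
The F1 is j+ ts / j ts+, so j ts+ is a parental gamete class with expected frequency (1 − r)/2 = 0.810/2 = 0.4050.
That is 0.4050 = 40.5% of the progeny.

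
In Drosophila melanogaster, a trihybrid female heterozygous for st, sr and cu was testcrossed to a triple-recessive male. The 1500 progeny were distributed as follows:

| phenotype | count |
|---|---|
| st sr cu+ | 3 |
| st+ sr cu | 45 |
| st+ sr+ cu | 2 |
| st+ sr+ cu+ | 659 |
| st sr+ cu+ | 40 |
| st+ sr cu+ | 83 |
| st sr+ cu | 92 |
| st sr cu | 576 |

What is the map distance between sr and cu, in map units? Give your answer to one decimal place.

The two most frequent reciprocal classes, st+ sr+ cu+ and st sr cu, are the parental types, so the F1 was st+ sr+ cu+ / st sr cu.
The two rarest classes, st+ sr+ cu and st sr cu+, are the double crossovers. Comparing them with the parentals, only the cu allele has switched, so cu is the middle locus and the order is st – cu – sr.
Crossovers in the cu–sr interval produce the single-crossover classes st+ sr cu+ and st sr+ cu (83 + 92 = 175) plus the double crossovers (5).
RF(cu–sr) = (175 + 5) / 1500 = 180/1500 = 0.1200 → 12.0 map units.

12.0 map units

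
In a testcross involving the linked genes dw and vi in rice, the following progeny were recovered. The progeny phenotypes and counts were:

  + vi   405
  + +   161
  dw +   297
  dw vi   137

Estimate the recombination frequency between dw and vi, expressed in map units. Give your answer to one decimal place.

29.8 map units

The two most frequent classes, + vi (405) and dw + (297), are the parental types, so the F1 was + vi / dw +.
The recombinant classes are + + and dw vi: 161 + 137 = 298.
Recombination frequency = 298/1000 = 0.2980 ≈ 29.8%, i.e. 29.8 map units.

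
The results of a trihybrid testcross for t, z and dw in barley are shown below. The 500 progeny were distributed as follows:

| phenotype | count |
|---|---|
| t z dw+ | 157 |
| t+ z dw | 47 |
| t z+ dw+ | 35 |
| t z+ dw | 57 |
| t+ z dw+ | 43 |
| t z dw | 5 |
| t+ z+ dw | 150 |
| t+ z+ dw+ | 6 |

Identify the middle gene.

dw

The two most frequent reciprocal classes, t+ z+ dw and t z dw+, are the parental types, so the F1 was t+ z+ dw / t z dw+.
The two rarest classes, t+ z+ dw+ and t z dw, are the double crossovers. Comparing them with the parentals, only the dw allele has switched, so dw is the middle locus and the order is t – dw – z.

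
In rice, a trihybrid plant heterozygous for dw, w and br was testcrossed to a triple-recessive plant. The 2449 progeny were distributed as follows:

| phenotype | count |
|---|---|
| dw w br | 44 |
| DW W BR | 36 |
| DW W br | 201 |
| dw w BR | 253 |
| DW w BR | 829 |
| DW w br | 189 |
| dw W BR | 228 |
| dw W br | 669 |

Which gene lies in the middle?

The two most frequent reciprocal classes, DW w BR and dw W br, are the parental types, so the F1 was DW w BR / dw W br.
The two rarest classes, DW W BR and dw w br, are the double crossovers. Comparing them with the parentals, only the w allele has switched, so w is the middle locus and the order is br – w – dw.

w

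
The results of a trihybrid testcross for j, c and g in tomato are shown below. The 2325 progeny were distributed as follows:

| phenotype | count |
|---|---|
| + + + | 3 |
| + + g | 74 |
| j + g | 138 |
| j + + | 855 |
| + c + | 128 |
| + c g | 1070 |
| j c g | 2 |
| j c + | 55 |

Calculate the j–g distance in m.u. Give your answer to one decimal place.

11.7 m.u.

The two most frequent reciprocal classes, j + + and + c g, are the parental types, so the F1 was j + + / + c g.
The two rarest classes, + + + and j c g, are the double crossovers. Comparing them with the parentals, only the j allele has switched, so j is the middle locus and the order is c – j – g.
Crossovers in the j–g interval produce the single-crossover classes j + g and + c + (138 + 128 = 266) plus the double crossovers (5).
RF(j–g) = (266 + 5) / 2325 = 271/2325 = 0.1166 → 11.7 m.u.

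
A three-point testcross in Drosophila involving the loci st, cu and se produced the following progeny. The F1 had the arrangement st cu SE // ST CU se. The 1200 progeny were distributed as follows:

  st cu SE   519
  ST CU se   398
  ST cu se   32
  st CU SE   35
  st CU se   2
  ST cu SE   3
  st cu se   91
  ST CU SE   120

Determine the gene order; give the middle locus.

st

The two rarest classes, ST cu SE and st CU se, are the double crossovers. Comparing them with the parentals, only the st allele has switched, so st is the middle locus and the order is se – st – cu.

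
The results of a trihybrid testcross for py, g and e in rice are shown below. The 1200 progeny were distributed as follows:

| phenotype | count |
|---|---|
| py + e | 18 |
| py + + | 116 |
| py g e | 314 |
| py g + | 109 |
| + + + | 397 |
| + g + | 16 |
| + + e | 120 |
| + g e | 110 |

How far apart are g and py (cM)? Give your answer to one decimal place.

21.7 cM

The two most frequent reciprocal classes, + + + and py g e, are the parental types, so the F1 was + + + / py g e.
The two rarest classes, + g + and py + e, are the double crossovers. Comparing them with the parentals, only the g allele has switched, so g is the middle locus and the order is py – g – e.
Crossovers in the py–g interval produce the single-crossover classes py + + and + g e (116 + 110 = 226) plus the double crossovers (34).
RF(py–g) = (226 + 34) / 1200 = 260/1200 = 0.2167 → 21.7 cM.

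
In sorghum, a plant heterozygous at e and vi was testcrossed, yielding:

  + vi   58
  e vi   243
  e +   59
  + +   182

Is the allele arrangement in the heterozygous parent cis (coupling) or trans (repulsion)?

The two most frequent classes are + + (182) and e vi (243); these are the parental (non-recombinant) types.
So the F1 carried + + on one chromosome and e vi on the other — the recessive alleles are on the same chromosome (cis / coupling).

cis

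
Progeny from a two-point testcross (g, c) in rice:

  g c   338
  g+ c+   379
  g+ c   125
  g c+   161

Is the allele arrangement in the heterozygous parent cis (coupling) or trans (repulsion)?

The two most frequent classes are g+ c+ (379) and g c (338); these are the parental (non-recombinant) types.
So the F1 carried g+ c+ on one chromosome and g c on the other — the recessive alleles are on the same chromosome (cis / coupling).

cis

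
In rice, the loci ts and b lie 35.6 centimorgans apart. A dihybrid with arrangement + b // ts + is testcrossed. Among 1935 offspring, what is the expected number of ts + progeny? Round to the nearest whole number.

A map distance of 35.6 centimorgans corresponds to a recombination frequency of 0.356.
The F1 is + b / ts +, so ts + is a parental gamete class with expected frequency (1 − r)/2 = 0.644/2 = 0.3220.
Expected number = 0.3220 × 1935 = 623.07 ≈ 623.

623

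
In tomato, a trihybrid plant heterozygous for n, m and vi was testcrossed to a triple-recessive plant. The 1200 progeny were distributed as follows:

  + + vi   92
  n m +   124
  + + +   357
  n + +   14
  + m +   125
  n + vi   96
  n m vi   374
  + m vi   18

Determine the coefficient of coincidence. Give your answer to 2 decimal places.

0.61

The two most frequent reciprocal classes, + + + and n m vi, are the parental types, so the F1 was + + + / n m vi.
The two rarest classes, n + + and + m vi, are the double crossovers. Comparing them with the parentals, only the n allele has switched, so n is the middle locus and the order is vi – n – m.
vi–n: (216 + 32)/1200 = 0.2067; n–m: (221 + 32)/1200 = 0.2108.
Expected DCO frequency = 0.2067 × 0.2108 ≈ 0.04357; observed = 32/1200 ≈ 0.02667.
Coefficient of coincidence = 0.02667/0.04357 ≈ 0.61.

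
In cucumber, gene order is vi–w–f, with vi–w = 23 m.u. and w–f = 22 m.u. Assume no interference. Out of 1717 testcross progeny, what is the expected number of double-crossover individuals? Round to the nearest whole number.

87

Map distances give recombination frequencies of 0.230 and 0.220 for the two intervals.
With no interference, expected double-crossover frequency = 0.230 × 0.220 = 0.05060.
Expected number = 0.05060 × 1717 = 86.88 ≈ 87.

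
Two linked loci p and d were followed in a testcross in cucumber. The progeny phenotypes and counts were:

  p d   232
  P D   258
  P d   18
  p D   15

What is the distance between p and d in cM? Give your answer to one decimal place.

6.3 cM

The two most frequent classes, P D (258) and p d (232), are the parental types, so the F1 was P D / p d.
The recombinant classes are P d and p D: 18 + 15 = 33.
Recombination frequency = 33/523 = 0.0631 ≈ 6.3%, i.e. 6.3 cM.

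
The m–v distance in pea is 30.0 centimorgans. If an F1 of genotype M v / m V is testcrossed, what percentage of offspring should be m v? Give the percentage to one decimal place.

15.0%

A map distance of 30.0 centimorgans corresponds to a recombination frequency of 0.300.
The F1 is M v / m V, so m v is a recombinant gamete class with expected frequency r/2 = 0.300/2 = 0.1500.
That is 0.1500 = 15.0% of the progeny.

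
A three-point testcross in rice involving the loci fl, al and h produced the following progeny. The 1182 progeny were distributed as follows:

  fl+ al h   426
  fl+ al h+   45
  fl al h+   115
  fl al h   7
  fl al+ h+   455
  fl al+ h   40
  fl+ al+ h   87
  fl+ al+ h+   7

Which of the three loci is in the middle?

The two most frequent reciprocal classes, fl+ al h and fl al+ h+, are the parental types, so the F1 was fl+ al h / fl al+ h+.
The two rarest classes, fl al h and fl+ al+ h+, are the double crossovers. Comparing them with the parentals, only the fl allele has switched, so fl is the middle locus and the order is h – fl – al.

fl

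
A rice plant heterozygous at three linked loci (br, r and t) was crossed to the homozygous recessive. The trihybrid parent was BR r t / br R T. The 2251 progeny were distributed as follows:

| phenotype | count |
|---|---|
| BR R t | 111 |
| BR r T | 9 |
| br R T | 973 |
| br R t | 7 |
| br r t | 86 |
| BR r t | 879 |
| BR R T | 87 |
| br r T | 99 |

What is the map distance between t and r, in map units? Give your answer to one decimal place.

10.0 map units

The two rarest classes, BR r T and br R t, are the double crossovers. Comparing them with the parentals, only the t allele has switched, so t is the middle locus and the order is br – t – r.
Crossovers in the t–r interval produce the single-crossover classes BR R t and br r T (111 + 99 = 210) plus the double crossovers (16).
RF(t–r) = (210 + 16) / 2251 = 226/2251 = 0.1004 → 10.0 map units.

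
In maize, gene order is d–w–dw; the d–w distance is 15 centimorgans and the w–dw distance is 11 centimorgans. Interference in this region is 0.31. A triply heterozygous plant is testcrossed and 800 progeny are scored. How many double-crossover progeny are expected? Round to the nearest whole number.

9

Map distances give recombination frequencies of 0.150 and 0.110 for the two intervals.
With interference 0.31 (so coincidence = 0.69), expected double-crossover frequency = 0.150 × 0.110 × 0.69 = 0.01138.
Expected number = 0.01138 × 800 = 9.11 ≈ 9.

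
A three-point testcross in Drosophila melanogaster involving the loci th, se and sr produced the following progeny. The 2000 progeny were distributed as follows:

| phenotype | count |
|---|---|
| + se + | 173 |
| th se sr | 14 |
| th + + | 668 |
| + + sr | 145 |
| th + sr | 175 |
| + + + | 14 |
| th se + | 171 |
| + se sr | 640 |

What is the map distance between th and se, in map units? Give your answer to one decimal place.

17.2 map units

The two most frequent reciprocal classes, th + + and + se sr, are the parental types, so the F1 was th + + / + se sr.
The two rarest classes, + + + and th se sr, are the double crossovers. Comparing them with the parentals, only the th allele has switched, so th is the middle locus and the order is se – th – sr.
Crossovers in the se–th interval produce the single-crossover classes th se + and + + sr (171 + 145 = 316) plus the double crossovers (28).
RF(se–th) = (316 + 28) / 2000 = 344/2000 = 0.1720 → 17.2 map units.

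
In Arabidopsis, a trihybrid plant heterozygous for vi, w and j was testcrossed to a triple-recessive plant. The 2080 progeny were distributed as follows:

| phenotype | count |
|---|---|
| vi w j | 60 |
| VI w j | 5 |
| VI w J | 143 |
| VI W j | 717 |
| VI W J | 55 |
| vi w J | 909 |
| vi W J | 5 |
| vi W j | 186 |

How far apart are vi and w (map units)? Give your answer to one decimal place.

The two most frequent reciprocal classes, vi w J and VI W j, are the parental types, so the F1 was vi w J / VI W j.
The two rarest classes, vi W J and VI w j, are the double crossovers. Comparing them with the parentals, only the w allele has switched, so w is the middle locus and the order is j – w – vi.
Crossovers in the w–vi interval produce the single-crossover classes VI w J and vi W j (143 + 186 = 329) plus the double crossovers (10).
RF(w–vi) = (329 + 10) / 2080 = 339/2080 = 0.1630 → 16.3 map units.

16.3 map units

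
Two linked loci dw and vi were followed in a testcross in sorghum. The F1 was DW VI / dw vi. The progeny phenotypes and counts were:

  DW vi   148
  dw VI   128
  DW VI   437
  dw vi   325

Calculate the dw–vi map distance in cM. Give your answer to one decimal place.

26.6 cM

The recombinant classes are DW vi and dw VI: 148 + 128 = 276.
Recombination frequency = 276/1038 = 0.2659 ≈ 26.6%, i.e. 26.6 cM.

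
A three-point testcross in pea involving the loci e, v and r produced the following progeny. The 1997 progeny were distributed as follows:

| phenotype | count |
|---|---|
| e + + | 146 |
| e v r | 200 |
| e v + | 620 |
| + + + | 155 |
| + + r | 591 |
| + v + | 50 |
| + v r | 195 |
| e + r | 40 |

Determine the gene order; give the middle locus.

The two most frequent reciprocal classes, + + r and e v +, are the parental types, so the F1 was + + r / e v +.
The two rarest classes, e + r and + v +, are the double crossovers. Comparing them with the parentals, only the e allele has switched, so e is the middle locus and the order is v – e – r.

e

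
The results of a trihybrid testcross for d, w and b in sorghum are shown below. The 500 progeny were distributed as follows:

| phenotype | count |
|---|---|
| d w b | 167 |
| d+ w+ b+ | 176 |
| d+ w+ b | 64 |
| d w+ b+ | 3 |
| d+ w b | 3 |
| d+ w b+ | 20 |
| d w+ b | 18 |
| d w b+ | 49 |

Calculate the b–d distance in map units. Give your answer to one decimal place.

The two most frequent reciprocal classes, d+ w+ b+ and d w b, are the parental types, so the F1 was d+ w+ b+ / d w b.
The two rarest classes, d w+ b+ and d+ w b, are the double crossovers. Comparing them with the parentals, only the d allele has switched, so d is the middle locus and the order is w – d – b.
Crossovers in the d–b interval produce the single-crossover classes d+ w+ b and d w b+ (64 + 49 = 113) plus the double crossovers (6).
RF(d–b) = (113 + 6) / 500 = 119/500 = 0.2380 → 23.8 map units.

23.8 map units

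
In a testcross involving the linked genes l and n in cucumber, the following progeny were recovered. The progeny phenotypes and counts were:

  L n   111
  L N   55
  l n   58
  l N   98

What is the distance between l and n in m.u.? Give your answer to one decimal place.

35.1 m.u.

The two most frequent classes, L n (111) and l N (98), are the parental types, so the F1 was L n / l N.
The recombinant classes are L N and l n: 55 + 58 = 113.
Recombination frequency = 113/322 = 0.3509 ≈ 35.1%, i.e. 35.1 m.u.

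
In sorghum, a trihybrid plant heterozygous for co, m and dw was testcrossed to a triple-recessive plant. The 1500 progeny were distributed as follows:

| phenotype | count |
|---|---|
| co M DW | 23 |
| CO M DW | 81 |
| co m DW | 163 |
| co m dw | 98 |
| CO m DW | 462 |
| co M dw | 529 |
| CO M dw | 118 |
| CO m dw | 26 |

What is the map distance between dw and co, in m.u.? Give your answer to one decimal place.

The two most frequent reciprocal classes, co M dw and CO m DW, are the parental types, so the F1 was co M dw / CO m DW.
The two rarest classes, co M DW and CO m dw, are the double crossovers. Comparing them with the parentals, only the dw allele has switched, so dw is the middle locus and the order is co – dw – m.
Crossovers in the co–dw interval produce the single-crossover classes CO M dw and co m DW (118 + 163 = 281) plus the double crossovers (49).
RF(co–dw) = (281 + 49) / 1500 = 330/1500 = 0.2200 → 22.0 m.u.

22.0 m.u.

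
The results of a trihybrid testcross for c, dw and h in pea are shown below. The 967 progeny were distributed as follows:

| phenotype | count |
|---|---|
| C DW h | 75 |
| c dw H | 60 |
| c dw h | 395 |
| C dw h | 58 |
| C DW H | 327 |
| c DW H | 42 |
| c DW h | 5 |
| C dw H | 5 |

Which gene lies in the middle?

The two most frequent reciprocal classes, C DW H and c dw h, are the parental types, so the F1 was C DW H / c dw h.
The two rarest classes, C dw H and c DW h, are the double crossovers. Comparing them with the parentals, only the dw allele has switched, so dw is the middle locus and the order is c – dw – h.

dw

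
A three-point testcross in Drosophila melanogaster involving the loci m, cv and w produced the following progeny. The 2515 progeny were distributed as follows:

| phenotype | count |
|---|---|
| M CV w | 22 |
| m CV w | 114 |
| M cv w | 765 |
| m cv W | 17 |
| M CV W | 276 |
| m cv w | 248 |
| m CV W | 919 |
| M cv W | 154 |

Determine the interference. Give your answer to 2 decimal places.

0.43

The two most frequent reciprocal classes, M cv w and m CV W, are the parental types, so the F1 was M cv w / m CV W.
The two rarest classes, M CV w and m cv W, are the double crossovers. Comparing them with the parentals, only the cv allele has switched, so cv is the middle locus and the order is w – cv – m.
w–cv: (268 + 39)/2515 = 0.1221; cv–m: (524 + 39)/2515 = 0.2239.
Expected DCO frequency = 0.1221 × 0.2239 ≈ 0.02734; observed = 39/2515 ≈ 0.01551.
Coefficient of coincidence = 0.01551/0.02734 ≈ 0.57; interference = 1 − 0.57 = 0.43.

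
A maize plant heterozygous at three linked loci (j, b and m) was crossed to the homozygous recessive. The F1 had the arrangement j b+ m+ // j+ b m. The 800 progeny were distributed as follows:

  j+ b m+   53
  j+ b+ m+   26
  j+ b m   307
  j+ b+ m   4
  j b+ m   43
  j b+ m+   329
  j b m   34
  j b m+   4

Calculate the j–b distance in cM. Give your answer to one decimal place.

The two rarest classes, j b m+ and j+ b+ m, are the double crossovers. Comparing them with the parentals, only the b allele has switched, so b is the middle locus and the order is j – b – m.
Crossovers in the j–b interval produce the single-crossover classes j+ b+ m+ and j b m (26 + 34 = 60) plus the double crossovers (8).
RF(j–b) = (60 + 8) / 800 = 68/800 = 0.0850 → 8.5 cM.

8.5 cM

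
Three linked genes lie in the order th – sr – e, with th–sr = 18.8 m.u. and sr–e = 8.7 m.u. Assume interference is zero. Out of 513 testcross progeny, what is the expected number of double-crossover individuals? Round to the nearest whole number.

Map distances give recombination frequencies of 0.188 and 0.087 for the two intervals.
With no interference, expected double-crossover frequency = 0.188 × 0.087 = 0.01636.
Expected number = 0.01636 × 513 = 8.39 ≈ 8.

8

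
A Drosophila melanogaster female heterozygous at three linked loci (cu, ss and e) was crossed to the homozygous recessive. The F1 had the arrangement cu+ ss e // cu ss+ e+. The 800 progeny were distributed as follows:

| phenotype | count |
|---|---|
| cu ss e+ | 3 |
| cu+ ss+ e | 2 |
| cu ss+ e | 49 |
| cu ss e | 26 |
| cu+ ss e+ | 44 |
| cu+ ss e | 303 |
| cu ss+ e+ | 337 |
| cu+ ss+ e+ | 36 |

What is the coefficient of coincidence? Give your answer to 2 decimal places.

The two rarest classes, cu+ ss+ e and cu ss e+, are the double crossovers. Comparing them with the parentals, only the ss allele has switched, so ss is the middle locus and the order is e – ss – cu.
e–ss: (93 + 5)/800 = 0.1225; ss–cu: (62 + 5)/800 = 0.0838.
Expected DCO frequency = 0.1225 × 0.0838 ≈ 0.01027; observed = 5/800 ≈ 0.00625.
Coefficient of coincidence = 0.00625/0.01027 ≈ 0.61.

0.61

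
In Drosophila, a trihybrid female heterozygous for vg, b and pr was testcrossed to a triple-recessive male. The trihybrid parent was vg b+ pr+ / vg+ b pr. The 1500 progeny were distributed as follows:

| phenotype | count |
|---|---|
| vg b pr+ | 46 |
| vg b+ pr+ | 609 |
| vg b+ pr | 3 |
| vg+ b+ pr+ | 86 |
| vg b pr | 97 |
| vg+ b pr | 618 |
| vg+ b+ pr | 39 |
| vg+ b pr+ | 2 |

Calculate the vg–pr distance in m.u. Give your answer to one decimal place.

The two rarest classes, vg b+ pr and vg+ b pr+, are the double crossovers. Comparing them with the parentals, only the pr allele has switched, so pr is the middle locus and the order is b – pr – vg.
Crossovers in the pr–vg interval produce the single-crossover classes vg+ b+ pr+ and vg b pr (86 + 97 = 183) plus the double crossovers (5).
RF(pr–vg) = (183 + 5) / 1500 = 188/1500 = 0.1253 → 12.5 m.u.

12.5 m.u.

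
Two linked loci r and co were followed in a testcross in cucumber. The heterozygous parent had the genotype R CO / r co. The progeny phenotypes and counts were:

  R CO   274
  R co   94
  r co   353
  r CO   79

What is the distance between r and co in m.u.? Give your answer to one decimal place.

21.6 m.u.

The recombinant classes are R co and r CO: 94 + 79 = 173.
Recombination frequency = 173/800 = 0.2162 ≈ 21.6%, i.e. 21.6 m.u.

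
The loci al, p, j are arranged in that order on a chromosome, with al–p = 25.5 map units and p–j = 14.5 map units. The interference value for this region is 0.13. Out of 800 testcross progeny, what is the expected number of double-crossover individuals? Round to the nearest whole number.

26

Map distances give recombination frequencies of 0.255 and 0.145 for the two intervals.
With interference 0.13 (so coincidence = 0.87), expected double-crossover frequency = 0.255 × 0.145 × 0.87 = 0.03217.
Expected number = 0.03217 × 800 = 25.73 ≈ 26.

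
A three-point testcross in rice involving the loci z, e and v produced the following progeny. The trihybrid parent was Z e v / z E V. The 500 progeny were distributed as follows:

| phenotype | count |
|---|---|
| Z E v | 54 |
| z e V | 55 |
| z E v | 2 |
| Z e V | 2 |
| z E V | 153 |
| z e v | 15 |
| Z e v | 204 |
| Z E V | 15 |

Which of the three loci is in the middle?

The two rarest classes, Z e V and z E v, are the double crossovers. Comparing them with the parentals, only the v allele has switched, so v is the middle locus and the order is z – v – e.

v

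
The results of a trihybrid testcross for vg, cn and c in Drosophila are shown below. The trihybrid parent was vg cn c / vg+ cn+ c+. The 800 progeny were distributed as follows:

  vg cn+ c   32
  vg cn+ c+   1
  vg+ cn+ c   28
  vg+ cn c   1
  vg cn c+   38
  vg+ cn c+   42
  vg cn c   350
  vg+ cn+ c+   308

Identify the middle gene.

The two rarest classes, vg+ cn c and vg cn+ c+, are the double crossovers. Comparing them with the parentals, only the vg allele has switched, so vg is the middle locus and the order is cn – vg – c.

vg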